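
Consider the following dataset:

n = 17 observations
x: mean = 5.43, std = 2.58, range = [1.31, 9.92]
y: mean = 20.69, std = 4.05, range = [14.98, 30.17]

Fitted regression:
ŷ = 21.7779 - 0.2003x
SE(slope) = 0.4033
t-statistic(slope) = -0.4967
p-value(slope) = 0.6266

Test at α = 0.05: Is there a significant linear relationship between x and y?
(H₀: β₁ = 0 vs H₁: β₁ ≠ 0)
Since p-value = 0.6266 ≥ α = 0.05, fail to reject H₀ — the slope is not significantly different from 0.

Hypothesis test for the slope coefficient:

H₀: β₁ = 0 (no linear relationship)
H₁: β₁ ≠ 0 (linear relationship exists)

Test statistic: t = β̂₁ / SE(β̂₁) = -0.2003 / 0.4033 = -0.4967

With df = 15, the two-sided p-value for |t| = 0.4967 is 0.6266.

Decision rule: reject H₀ if p-value < α.
p-value = 0.6266 ≥ α = 0.05 → fail to reject H₀.

Conclusion: the linear association between x and y is not significant at the 5% level.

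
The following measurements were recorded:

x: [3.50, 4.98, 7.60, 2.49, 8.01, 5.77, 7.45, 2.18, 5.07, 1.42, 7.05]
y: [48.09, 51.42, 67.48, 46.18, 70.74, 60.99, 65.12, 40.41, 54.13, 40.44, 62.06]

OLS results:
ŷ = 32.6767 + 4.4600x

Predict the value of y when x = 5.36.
ŷ = 56.5823

x = 5.36 lies inside the observed range [1.42, 8.01], so the fitted equation applies directly:

ŷ = 32.6767 + 4.4600 × 5.36
ŷ = 32.6767 + 23.9056
ŷ = 56.5823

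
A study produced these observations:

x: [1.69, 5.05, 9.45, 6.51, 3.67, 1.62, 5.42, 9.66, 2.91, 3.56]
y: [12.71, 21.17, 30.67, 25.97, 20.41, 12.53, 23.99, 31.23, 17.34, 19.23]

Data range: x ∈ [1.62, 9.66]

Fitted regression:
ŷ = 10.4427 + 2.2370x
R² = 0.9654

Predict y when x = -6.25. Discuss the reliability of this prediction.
ŷ = -3.5386, but this is extrapolation (below the data range [1.62, 9.66]) and may be unreliable.

Prediction calculation:
ŷ = 10.4427 + 2.2370 × (-6.25)
ŷ = -3.5386

Reliability:
- Data range: x ∈ [1.62, 9.66]
- Prediction point: x = -6.25 is 7.87 units below the observed range → this is EXTRAPOLATION, not interpolation

Why that matters here:
- There are no observations near this x to validate the fitted line there
- The standard error of prediction grows with (x − x̄)², and x = -6.25 is far from x̄ = 4.95
- Real relationships often flatten, saturate, or turn nonlinear at extremes

Report the number if required, but flag clearly that it is an extrapolation.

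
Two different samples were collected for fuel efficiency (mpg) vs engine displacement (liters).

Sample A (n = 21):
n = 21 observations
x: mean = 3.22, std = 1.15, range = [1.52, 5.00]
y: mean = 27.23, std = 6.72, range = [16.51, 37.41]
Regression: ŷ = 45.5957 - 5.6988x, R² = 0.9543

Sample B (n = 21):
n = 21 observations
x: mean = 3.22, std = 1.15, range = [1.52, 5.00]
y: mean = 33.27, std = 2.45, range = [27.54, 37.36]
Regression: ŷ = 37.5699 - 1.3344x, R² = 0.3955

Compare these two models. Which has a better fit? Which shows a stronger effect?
Model A has the better fit (R² = 0.9543 vs 0.3955). Model A shows the stronger effect (|β₁| = 5.6988 vs 1.3344).

Model Comparison:

Fit — compare R²:
- Model A: R² = 0.9543 → 95.43% of variance in fuel efficiency explained
- Model B: R² = 0.3955 → 39.55% of variance in fuel efficiency explained
- 0.9543 > 0.3955 → Model A has the better fit

Effect size (slope magnitude):
- Model A: β₁ = -5.6988 → predicted fuel efficiency falls 5.6988 mpg per additional liter of engine displacement
- Model B: β₁ = -1.3344 → predicted fuel efficiency falls 1.3344 mpg per additional liter of engine displacement
- |-5.6988| > |-1.3344| → Model A shows the stronger marginal effect

Note: R² measures how tightly points cluster around the line; β₁ measures how steep the line is — they answer different questions.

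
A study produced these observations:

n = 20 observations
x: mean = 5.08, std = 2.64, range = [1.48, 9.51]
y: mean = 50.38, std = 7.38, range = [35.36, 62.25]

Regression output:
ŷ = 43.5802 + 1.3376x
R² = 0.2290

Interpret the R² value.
About 22.90% of the variability in y is accounted for by the regression on x (R² = 0.2290) — a weak linear fit.

R² = 1 − SS_res/SS_tot compares the residual scatter to the total scatter of y about its mean.

Here R² = 0.2290:
- Explained: 22.90% of the variation in y
- Unexplained (residual): 100% − 22.90% = 77.10%
- Rule of thumb (below 0.3 weak; 0.3 to below 0.7 moderate; 0.7 and above strong) → weak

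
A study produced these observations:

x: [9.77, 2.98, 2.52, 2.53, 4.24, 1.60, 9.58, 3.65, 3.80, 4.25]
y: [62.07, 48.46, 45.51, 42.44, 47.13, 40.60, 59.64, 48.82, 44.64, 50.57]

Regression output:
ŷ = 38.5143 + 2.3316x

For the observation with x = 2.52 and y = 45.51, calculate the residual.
Residual = 1.1201

The residual is the difference between the actual value and the predicted value:

Residual = y - ŷ

Step 1: Calculate predicted value
ŷ = 38.5143 + 2.3316 × 2.52
ŷ = 44.3899

Step 2: Calculate residual
Residual = 45.51 - 44.3899
Residual = 1.1201

The residual is positive, so the observed y = 45.51 sits above the regression line (the line underestimates it by 1.1201).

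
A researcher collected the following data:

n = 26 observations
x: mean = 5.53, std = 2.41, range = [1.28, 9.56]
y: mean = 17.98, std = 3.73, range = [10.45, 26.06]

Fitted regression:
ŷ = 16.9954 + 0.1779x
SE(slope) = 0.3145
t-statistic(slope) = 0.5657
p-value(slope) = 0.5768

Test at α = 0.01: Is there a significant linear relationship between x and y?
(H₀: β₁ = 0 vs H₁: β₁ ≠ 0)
Fail to reject H₀: p-value = 0.5768 ≥ α = 0.01. The linear relationship is not significant at the 1% level.

Hypothesis test for the slope coefficient:

H₀: β₁ = 0 (no linear relationship)
H₁: β₁ ≠ 0 (linear relationship exists)

Test statistic: t = β̂₁ / SE(β̂₁) = 0.1779 / 0.3145 = 0.5657

The p-value (0.5768) is the probability, under H₀, of a t-statistic at least as extreme as |t| = 0.5657 (two-sided, df = n − 2 = 24).

Decision rule: reject H₀ if p-value < α.
p-value = 0.5768 ≥ α = 0.01 → fail to reject H₀.

There is not sufficient evidence at the 1% significance level to conclude that a linear relationship exists between x and y.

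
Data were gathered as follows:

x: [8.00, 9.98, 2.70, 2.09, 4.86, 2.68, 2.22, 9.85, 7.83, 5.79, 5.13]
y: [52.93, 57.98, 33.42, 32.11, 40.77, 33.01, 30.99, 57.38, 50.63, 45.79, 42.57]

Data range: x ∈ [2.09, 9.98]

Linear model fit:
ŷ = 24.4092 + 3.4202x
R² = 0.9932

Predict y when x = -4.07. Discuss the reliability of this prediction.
ŷ = 10.4890, but this is extrapolation (below the data range [2.09, 9.98]) and may be unreliable.

Prediction calculation:
ŷ = 24.4092 + 3.4202 × (-4.07)
ŷ = 10.4890

Reliability:
- Data range: x ∈ [2.09, 9.98]
- Prediction point: x = -4.07 is 6.16 units below the observed range → this is EXTRAPOLATION, not interpolation

Why that matters here:
- There are no observations near this x to validate the fitted line there
- The linear relationship may not hold outside the observed range

The R² = 0.9932 only validates the fit within [2.09, 9.98]; treat ŷ = 10.4890 with caution.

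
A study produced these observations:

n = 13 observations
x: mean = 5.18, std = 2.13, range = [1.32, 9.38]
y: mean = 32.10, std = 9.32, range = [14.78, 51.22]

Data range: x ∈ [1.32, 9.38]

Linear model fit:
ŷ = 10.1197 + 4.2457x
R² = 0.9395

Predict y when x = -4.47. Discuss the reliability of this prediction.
The equation gives ŷ = -8.8586; however x = -4.47 is 5.79 units below the observed range, so this extrapolated value should not be trusted.

Prediction calculation:
ŷ = 10.1197 + 4.2457 × (-4.47)
ŷ = -8.8586

Reliability:
- Data range: x ∈ [1.32, 9.38]
- Prediction point: x = -4.47 is 5.79 units below the observed range → this is EXTRAPOLATION, not interpolation

Why that matters here:
- R² describes fit only over the sampled x values; it says nothing about behaviour beyond them
- The standard error of prediction grows with (x − x̄)², and x = -4.47 is far from x̄ = 5.18
- There are no observations near this x to validate the fitted line there

The R² = 0.9395 only validates the fit within [1.32, 9.38]; treat ŷ = -8.8586 with caution.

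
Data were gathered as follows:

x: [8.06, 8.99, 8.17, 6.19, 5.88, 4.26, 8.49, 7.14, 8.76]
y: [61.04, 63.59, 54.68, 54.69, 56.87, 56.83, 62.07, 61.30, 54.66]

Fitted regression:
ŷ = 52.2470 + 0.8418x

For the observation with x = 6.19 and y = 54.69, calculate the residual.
Residual = -2.7677

The residual is the difference between the actual value and the predicted value:

Residual = y - ŷ

Step 1: Calculate predicted value
ŷ = 52.2470 + 0.8418 × 6.19
ŷ = 57.4577

Step 2: Calculate residual
Residual = 54.69 - 57.4577
Residual = -2.7677

The residual is negative, so the observed y = 54.69 sits below the regression line (the line overestimates it by 2.7677).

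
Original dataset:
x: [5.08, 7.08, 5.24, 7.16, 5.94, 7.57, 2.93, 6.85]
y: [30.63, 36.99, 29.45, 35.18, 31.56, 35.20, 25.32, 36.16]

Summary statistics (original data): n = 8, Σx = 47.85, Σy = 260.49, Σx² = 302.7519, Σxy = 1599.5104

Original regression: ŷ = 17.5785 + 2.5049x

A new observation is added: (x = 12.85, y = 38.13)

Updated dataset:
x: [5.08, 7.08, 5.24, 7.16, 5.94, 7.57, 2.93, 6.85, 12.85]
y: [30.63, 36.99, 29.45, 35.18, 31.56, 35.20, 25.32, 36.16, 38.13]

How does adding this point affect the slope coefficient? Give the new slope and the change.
The slope changes from 2.5049 to 1.2901 (change of -1.2148, or -48.5%).

x = 12.85 lies well outside the original x-range [2.93, 7.57] (x̄ ≈ 5.98), so this observation has high leverage and can move the slope substantially.

Step 1: Update the sums with the new point (n goes from 8 to 9)
Σx  = 47.85 + 12.85 = 60.70
Σy  = 260.49 + 38.13 = 298.62
Σx² = 302.7519 + 12.85² = 302.7519 + 165.1225 = 467.8744
Σxy = 1599.5104 + 12.85×38.13 = 1599.5104 + 489.9705 = 2089.4809

Step 2: Recompute the slope with b₁ = (nΣxy − ΣxΣy) / (nΣx² − (Σx)²)
Numerator   = 9×2089.4809 − 60.70×298.62 = 18805.3281 − 18126.2340 = 679.0941
Denominator = 9×467.8744 − 60.70² = 4210.8696 − 3684.4900 = 526.3796
b₁(new) = 679.0941 / 526.3796 = 1.2901

(Same formula on the original sums: (8×1599.5104 − 47.85×260.49) / (8×302.7519 − 47.85²) = 331.6367 / 132.3927 = 2.5049, matching the given fit.)

Step 3: Change in slope
Δβ₁ = 1.2901 − 2.5049 = -1.2148
Relative change = -1.2148 / 2.5049 × 100% = -48.5%
→ the slope decreases when the point is added.

A high-leverage point only changes the slope if it is off the original line; here y = 38.13 is below the original trend, so the slope decreases.
In practice: investigate whether it comes from the same population as the rest of the sample; examine leverage (hᵢ) and Cook's distance rather than deleting it automatically.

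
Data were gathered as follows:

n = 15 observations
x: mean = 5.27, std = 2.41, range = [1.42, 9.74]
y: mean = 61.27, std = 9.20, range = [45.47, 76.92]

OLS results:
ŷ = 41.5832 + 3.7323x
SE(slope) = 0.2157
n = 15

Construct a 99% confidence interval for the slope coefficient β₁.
The 99% CI for β₁ is (3.0825, 4.3821)

Confidence interval for the slope:

The 99% CI for β₁ is: β̂₁ ± t*(α/2, n-2) × SE(β̂₁)

Step 1: Find critical t-value
- Confidence level = 0.99
- Degrees of freedom = n - 2 = 15 - 2 = 13
- t*(α/2, 13) = 3.0123

Step 2: Calculate margin of error
Margin = 3.0123 × 0.2157 = 0.6498

Step 3: Construct interval
CI = 3.7323 ± 0.6498
CI = (3.0825, 4.3821)

Interpretation: intervals built this way capture the true β₁ in 99% of repeated samples; here the plausible range for the per-unit effect of x on y is 3.0825 to 4.3821.
Since 0 is outside the interval, a two-sided test at α = 0.01 would reject H₀: β₁ = 0.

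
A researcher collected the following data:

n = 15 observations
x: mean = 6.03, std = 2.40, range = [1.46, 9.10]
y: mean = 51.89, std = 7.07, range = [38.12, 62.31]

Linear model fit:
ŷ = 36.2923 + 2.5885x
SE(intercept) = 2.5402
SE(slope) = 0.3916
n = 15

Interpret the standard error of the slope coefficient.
SE(slope) = 0.3916 measures the uncertainty in the estimated slope. The coefficient is estimated precisely (SE/|β̂₁| = 15.1%).

SE(β̂₁) = s / √Sxx, where s is the residual standard deviation and Sxx = Σ(x − x̄)². It is the yardstick for how far β̂₁ = 2.5885 could plausibly be from the true slope.

Relative precision:
- SE / |β̂₁| = 0.3916 / 2.5885 = 15.1%
- Rule of thumb (under 20%: precise; 20% to under 50%: moderately precise; 50% or more: imprecise) → precise

Link to interval estimation: a confidence interval for β₁ is β̂₁ ± t* × 0.3916, so SE sets the half-width per unit of t*.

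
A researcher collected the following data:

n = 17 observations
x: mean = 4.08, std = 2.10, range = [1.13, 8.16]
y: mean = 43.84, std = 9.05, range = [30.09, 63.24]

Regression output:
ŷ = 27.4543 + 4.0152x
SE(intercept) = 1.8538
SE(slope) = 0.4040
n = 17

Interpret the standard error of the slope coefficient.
The slope 4.0152 is pinned down to within about ±0.4040 (one SE) by these data — relative uncertainty 10.1%, i.e. precise.

What SE measures:
- The standard error quantifies the sampling variability of the coefficient estimate
- It is the estimated standard deviation of β̂₁ across hypothetical repeated samples of the same size
- Smaller SE → more precise estimate

Relative precision:
- SE / |β̂₁| = 0.4040 / 4.0152 = 10.1%
- Rule of thumb (under 20%: precise; 20% to under 50%: moderately precise; 50% or more: imprecise) → precise

Rough 95% range (±2 SE): 4.0152 ± 0.8080 → (3.2072, 4.8232).

What drives SE(β̂₁): larger n (here n = 17) → smaller SE.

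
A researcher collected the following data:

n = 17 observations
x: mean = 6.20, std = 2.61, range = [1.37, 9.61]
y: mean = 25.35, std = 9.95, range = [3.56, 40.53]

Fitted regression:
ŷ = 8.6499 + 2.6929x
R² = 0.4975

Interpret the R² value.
About 49.75% of the variability in y is accounted for by the regression on x (R² = 0.4975) — a moderate linear fit.

R² (coefficient of determination) measures the proportion of variance in y explained by the regression model.

Here R² = 0.4975:
- Explained: 49.75% of the variation in y
- Unexplained (residual): 100% − 49.75% = 50.25%
- Rule of thumb (below 0.3 weak; 0.3 to below 0.7 moderate; 0.7 and above strong) → moderate

Note: R² never decreases when predictors are added, so it should not be used alone to compare models of different size.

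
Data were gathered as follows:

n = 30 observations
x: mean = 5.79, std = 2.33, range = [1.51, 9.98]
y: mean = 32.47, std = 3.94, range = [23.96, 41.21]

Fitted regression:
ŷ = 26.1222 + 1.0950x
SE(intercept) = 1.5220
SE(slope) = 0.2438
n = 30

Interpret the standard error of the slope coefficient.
SE(β̂₁) = 0.2438 is the estimated standard deviation of the slope estimate across repeated samples; relative to β̂₁ = 1.0950 that is 22.3%, a moderately precise estimate.

SE(β̂₁) = s / √Sxx, where s is the residual standard deviation and Sxx = Σ(x − x̄)². It is the yardstick for how far β̂₁ = 1.0950 could plausibly be from the true slope.

Relative precision:
- SE / |β̂₁| = 0.2438 / 1.0950 = 22.3%
- Rule of thumb (under 20%: precise; 20% to under 50%: moderately precise; 50% or more: imprecise) → moderately precise

Link to interval estimation: a confidence interval for β₁ is β̂₁ ± t* × 0.2438, so SE sets the half-width per unit of t*.

What drives SE(β̂₁): more residual scatter → larger SE.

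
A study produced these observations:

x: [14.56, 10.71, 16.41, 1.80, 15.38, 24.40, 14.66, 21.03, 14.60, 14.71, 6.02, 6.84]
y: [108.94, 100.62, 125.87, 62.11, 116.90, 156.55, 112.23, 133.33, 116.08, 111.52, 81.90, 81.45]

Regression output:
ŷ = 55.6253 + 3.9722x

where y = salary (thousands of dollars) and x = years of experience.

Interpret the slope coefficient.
For each additional year of experience, predicted salary increases by approximately 3.9722 thousand dollars.

β₁ = 3.9722 is the change in predicted salary (thousand dollars) per additional year of experience.

Interpretation:
- Experience up by 1 year → predicted salary increases by 3.9722 thousand dollars
- This is a linear approximation: the same per-unit change is assumed across the whole observed x range
- The sign (+) gives the direction; the magnitude 3.9722 gives the size of the effect per year

(β₀ = 55.6253 is the fitted value at x = 0 and is not part of the slope interpretation.)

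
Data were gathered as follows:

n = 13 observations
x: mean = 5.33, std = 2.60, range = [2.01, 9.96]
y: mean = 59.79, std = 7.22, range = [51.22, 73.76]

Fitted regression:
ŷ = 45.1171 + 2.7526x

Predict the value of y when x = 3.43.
ŷ = 54.5585

x = 3.43 lies inside the observed range [2.01, 9.96], so the fitted equation applies directly:

ŷ = 45.1171 + 2.7526 × 3.43
ŷ = 45.1171 + 9.4414
ŷ = 54.5585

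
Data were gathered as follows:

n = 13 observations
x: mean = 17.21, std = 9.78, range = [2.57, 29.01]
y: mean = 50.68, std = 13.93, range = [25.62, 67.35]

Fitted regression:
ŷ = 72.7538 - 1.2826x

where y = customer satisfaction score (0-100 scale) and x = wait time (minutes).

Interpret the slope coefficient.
An increase of one minute in wait time is associated with a 1.2826 points decrease in predicted satisfaction score.

The slope β₁ = -1.2826 gives the rate at which the fitted satisfaction score changes with wait time.

Interpretation:
- Wait time up by 1 minute → predicted satisfaction score decreases by 1.2826 points
- This is a linear approximation: the same per-unit change is assumed across the whole observed x range
- The slope describes association in these data, not necessarily a causal effect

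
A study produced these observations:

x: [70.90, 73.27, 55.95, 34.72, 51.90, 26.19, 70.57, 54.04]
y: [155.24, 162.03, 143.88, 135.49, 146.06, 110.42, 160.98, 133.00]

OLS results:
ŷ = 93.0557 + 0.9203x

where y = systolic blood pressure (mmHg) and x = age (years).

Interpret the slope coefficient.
An increase of one year in age is associated with a 0.9203 mmHg increase in predicted blood pressure.

The slope β₁ = 0.9203 gives the rate at which the fitted blood pressure changes with age.

Interpretation:
- Age up by 1 year → predicted blood pressure increases by 0.9203 mmHg
- The effect is assumed constant over the observed range of x (linearity)

(β₀ = 93.0557 is the fitted value at x = 0 and is not part of the slope interpretation.)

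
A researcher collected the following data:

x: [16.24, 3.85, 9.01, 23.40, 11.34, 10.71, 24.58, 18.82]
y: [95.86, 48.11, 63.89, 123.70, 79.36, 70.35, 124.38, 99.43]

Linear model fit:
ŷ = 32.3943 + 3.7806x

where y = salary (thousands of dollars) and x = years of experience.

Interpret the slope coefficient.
For each additional year of experience, predicted salary increases by approximately 3.7806 thousand dollars.

The slope coefficient β₁ = 3.7806 represents the marginal effect of experience on salary.

Interpretation:
- Experience up by 1 year → predicted salary increases by 3.7806 thousand dollars
- The effect is assumed constant over the observed range of x (linearity)

(β₀ = 32.3943 is the fitted value at x = 0 and is not part of the slope interpretation.)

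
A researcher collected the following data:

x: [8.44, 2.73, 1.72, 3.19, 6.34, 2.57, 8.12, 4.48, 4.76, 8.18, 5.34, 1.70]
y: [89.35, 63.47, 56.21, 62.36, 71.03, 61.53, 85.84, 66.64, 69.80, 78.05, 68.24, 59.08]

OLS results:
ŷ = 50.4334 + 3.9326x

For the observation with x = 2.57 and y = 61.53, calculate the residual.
Residual = 0.9898

The residual is the difference between the actual value and the predicted value:

Residual = y - ŷ

Step 1: Calculate predicted value
ŷ = 50.4334 + 3.9326 × 2.57
ŷ = 60.5402

Step 2: Calculate residual
Residual = 61.53 - 60.5402
Residual = 0.9898

The residual is positive, so the observed y = 61.53 sits above the regression line (the line underestimates it by 0.9898).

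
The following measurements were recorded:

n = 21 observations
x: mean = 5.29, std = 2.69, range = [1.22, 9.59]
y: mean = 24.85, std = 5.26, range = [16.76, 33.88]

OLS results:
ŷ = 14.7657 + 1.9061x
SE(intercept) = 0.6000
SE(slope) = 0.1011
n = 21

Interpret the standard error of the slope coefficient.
The slope 1.9061 is pinned down to within about ±0.1011 (one SE) by these data — relative uncertainty 5.3%, i.e. precise.

What SE measures:
- The standard error quantifies the sampling variability of the coefficient estimate
- It is the estimated standard deviation of β̂₁ across hypothetical repeated samples of the same size
- Smaller SE → more precise estimate

Relative precision:
- SE / |β̂₁| = 0.1011 / 1.9061 = 5.3%
- Rule of thumb (under 20%: precise; 20% to under 50%: moderately precise; 50% or more: imprecise) → precise

Link to interval estimation: a confidence interval for β₁ is β̂₁ ± t* × 0.1011, so SE sets the half-width per unit of t*.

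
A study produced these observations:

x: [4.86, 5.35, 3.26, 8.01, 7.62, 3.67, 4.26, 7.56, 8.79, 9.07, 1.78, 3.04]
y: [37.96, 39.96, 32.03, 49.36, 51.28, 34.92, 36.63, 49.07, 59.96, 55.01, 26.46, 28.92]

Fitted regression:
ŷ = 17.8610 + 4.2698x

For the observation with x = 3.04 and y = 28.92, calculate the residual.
Residual = -1.9212

The residual is the difference between the actual value and the predicted value:

Residual = y - ŷ

Step 1: Calculate predicted value
ŷ = 17.8610 + 4.2698 × 3.04
ŷ = 30.8412

Step 2: Calculate residual
Residual = 28.92 - 30.8412
Residual = -1.9212

The residual is negative, so the observed y = 28.92 sits below the regression line (the line overestimates it by 1.9212).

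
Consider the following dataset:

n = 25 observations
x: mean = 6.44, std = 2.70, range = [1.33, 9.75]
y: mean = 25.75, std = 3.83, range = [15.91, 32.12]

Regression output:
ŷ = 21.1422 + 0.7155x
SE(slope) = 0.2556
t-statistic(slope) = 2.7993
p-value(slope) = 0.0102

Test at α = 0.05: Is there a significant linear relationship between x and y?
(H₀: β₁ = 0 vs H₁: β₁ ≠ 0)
Since p-value = 0.0102 < α = 0.05, reject H₀ — the slope is significantly different from 0.

Hypothesis test for the slope coefficient:

H₀: β₁ = 0 (no linear relationship)
H₁: β₁ ≠ 0 (linear relationship exists)

Test statistic: t = β̂₁ / SE(β̂₁) = 0.7155 / 0.2556 = 2.7993

p = 0.0102: how often a slope estimate this far from 0 (in SE units) would arise by chance if β₁ were truly 0.

Decision rule: reject H₀ if p-value < α.
p-value = 0.0102 < α = 0.05 → reject H₀.

There is sufficient evidence at the 5% significance level to conclude that a linear relationship exists between x and y.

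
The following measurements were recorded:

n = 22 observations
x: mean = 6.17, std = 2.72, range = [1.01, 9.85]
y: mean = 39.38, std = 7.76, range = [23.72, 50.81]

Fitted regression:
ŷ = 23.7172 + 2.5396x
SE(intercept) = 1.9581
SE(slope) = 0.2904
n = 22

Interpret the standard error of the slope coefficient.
SE(β̂₁) = 0.2904 is the estimated standard deviation of the slope estimate across repeated samples; relative to β̂₁ = 2.5396 that is 11.4%, a precise estimate.

What SE measures:
- The standard error quantifies the sampling variability of the coefficient estimate
- It is the estimated standard deviation of β̂₁ across hypothetical repeated samples of the same size
- Smaller SE → more precise estimate

Relative precision:
- SE / |β̂₁| = 0.2904 / 2.5396 = 11.4%
- Rule of thumb (under 20%: precise; 20% to under 50%: moderately precise; 50% or more: imprecise) → precise

Link to the t-test: t = β̂₁ / SE(β̂₁) = 2.5396 / 0.2904 = 8.7452, the statistic for H₀: β₁ = 0.

What drives SE(β̂₁): larger n (here n = 22) → smaller SE.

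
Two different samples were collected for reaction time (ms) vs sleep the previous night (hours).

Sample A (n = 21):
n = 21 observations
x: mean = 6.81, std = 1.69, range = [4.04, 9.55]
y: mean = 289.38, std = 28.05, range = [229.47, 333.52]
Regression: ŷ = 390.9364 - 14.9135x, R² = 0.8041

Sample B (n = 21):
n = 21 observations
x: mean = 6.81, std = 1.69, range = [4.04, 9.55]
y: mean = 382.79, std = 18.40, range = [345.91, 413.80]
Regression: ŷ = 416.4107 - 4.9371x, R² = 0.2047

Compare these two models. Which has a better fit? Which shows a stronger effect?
Model A has the better fit (R² = 0.8041 vs 0.2047). Model A shows the stronger effect (|β₁| = 14.9135 vs 4.9371).

Model Comparison:

Goodness of fit (R²):
- Model A: R² = 0.8041 → 80.41% of variance in reaction time explained
- Model B: R² = 0.2047 → 20.47% of variance in reaction time explained
- 0.8041 > 0.2047 → Model A has the better fit

Which has the larger per-hour effect? (|β₁|)
- Model A: β₁ = -14.9135 → predicted reaction time falls 14.9135 ms per additional hour of sleep
- Model B: β₁ = -4.9371 → predicted reaction time falls 4.9371 ms per additional hour of sleep
- |-14.9135| > |-4.9371| → Model A shows the stronger marginal effect

Note: A steeper slope doesn't make a better model if the scatter around the line is large.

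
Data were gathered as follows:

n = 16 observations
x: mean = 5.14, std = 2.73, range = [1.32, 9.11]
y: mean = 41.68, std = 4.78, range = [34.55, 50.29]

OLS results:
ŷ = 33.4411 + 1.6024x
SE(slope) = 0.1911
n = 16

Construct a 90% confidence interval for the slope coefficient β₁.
The 90% CI for β₁ is (1.2658, 1.9390)

Confidence interval for the slope:

The 90% CI for β₁ is: β̂₁ ± t*(α/2, n-2) × SE(β̂₁)

Step 1: Find critical t-value
- Confidence level = 0.9
- Degrees of freedom = n - 2 = 16 - 2 = 14
- t*(α/2, 14) = 1.7613

Step 2: Calculate margin of error
Margin = 1.7613 × 0.1911 = 0.3366

Step 3: Construct interval
CI = 1.6024 ± 0.3366
CI = (1.2658, 1.9390)

Interpretation: each one-unit increase in x is associated with a change in mean y of between 1.2658 and 1.9390, with 90% confidence.
The interval does not include 0, suggesting a significant linear relationship.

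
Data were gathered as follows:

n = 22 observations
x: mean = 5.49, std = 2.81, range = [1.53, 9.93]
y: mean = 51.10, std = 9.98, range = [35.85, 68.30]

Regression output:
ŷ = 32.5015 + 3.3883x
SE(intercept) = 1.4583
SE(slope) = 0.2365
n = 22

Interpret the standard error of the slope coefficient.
The slope 3.3883 is pinned down to within about ±0.2365 (one SE) by these data — relative uncertainty 7.0%, i.e. precise.

What SE measures:
- The standard error quantifies the sampling variability of the coefficient estimate
- It is the estimated standard deviation of β̂₁ across hypothetical repeated samples of the same size
- Smaller SE → more precise estimate

Relative precision:
- SE / |β̂₁| = 0.2365 / 3.3883 = 7.0%
- Rule of thumb (under 20%: precise; 20% to under 50%: moderately precise; 50% or more: imprecise) → precise

Link to interval estimation: a confidence interval for β₁ is β̂₁ ± t* × 0.2365, so SE sets the half-width per unit of t*.

What drives SE(β̂₁): wider spread of x values → smaller SE; larger n (here n = 22) → smaller SE; more residual scatter → larger SE.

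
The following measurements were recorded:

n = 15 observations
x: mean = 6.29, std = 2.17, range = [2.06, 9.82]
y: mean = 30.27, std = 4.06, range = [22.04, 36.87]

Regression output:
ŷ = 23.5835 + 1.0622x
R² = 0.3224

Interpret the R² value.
About 32.24% of the variability in y is accounted for by the regression on x (R² = 0.3224) — a moderate linear fit.

The coefficient of determination R² is the fraction of the total variation in y that the fitted line accounts for.

Here R² = 0.3224:
- Explained: 32.24% of the variation in y
- Unexplained (residual): 100% − 32.24% = 67.76%
- Rule of thumb (below 0.3 weak; 0.3 to below 0.7 moderate; 0.7 and above strong) → moderate

Note: R² never decreases when predictors are added, so it should not be used alone to compare models of different size.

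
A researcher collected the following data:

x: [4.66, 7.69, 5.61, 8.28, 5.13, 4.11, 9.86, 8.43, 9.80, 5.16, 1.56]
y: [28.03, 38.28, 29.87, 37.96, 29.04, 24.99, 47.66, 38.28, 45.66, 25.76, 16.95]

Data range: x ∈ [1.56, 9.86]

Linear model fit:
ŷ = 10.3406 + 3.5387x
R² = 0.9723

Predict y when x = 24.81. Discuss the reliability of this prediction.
The equation gives ŷ = 98.1357; however x = 24.81 is 14.95 units above the observed range, so this extrapolated value should not be trusted.

Prediction calculation:
ŷ = 10.3406 + 3.5387 × 24.81
ŷ = 98.1357

Reliability:
- Data range: x ∈ [1.56, 9.86]
- Prediction point: x = 24.81 is 14.95 units above the observed range → this is EXTRAPOLATION, not interpolation

Why that matters here:
- The linear relationship may not hold outside the observed range
- Real relationships often flatten, saturate, or turn nonlinear at extremes
- The standard error of prediction grows with (x − x̄)², and x = 24.81 is far from x̄ = 6.39

A defensible statement: 'if the linear trend continued to x = 24.81, y would be about 98.1357' — the premise is untested.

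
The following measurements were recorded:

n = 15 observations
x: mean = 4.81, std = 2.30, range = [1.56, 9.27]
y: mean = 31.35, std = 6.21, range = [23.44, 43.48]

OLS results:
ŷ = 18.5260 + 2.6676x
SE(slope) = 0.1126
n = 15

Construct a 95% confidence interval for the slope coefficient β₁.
The 95% CI for β₁ is (2.4243, 2.9109)

Confidence interval for the slope:

The 95% CI for β₁ is: β̂₁ ± t*(α/2, n-2) × SE(β̂₁)

Step 1: Find critical t-value
- Confidence level = 0.95
- Degrees of freedom = n - 2 = 15 - 2 = 13
- t*(α/2, 13) = 2.1604

Step 2: Calculate margin of error
Margin = 2.1604 × 0.1126 = 0.2433

Step 3: Construct interval
CI = 2.6676 ± 0.2433
CI = (2.4243, 2.9109)

Interpretation: We are 95% confident that the true slope β₁ lies between 2.4243 and 2.9109.
Both endpoints are positive, so the data support a genuinely positive slope at this confidence level.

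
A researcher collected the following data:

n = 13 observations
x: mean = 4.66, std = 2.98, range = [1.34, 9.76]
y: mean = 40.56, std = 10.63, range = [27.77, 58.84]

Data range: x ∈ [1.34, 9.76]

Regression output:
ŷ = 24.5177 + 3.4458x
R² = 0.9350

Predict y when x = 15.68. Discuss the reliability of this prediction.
ŷ = 78.5478, but this is extrapolation (above the data range [1.34, 9.76]) and may be unreliable.

Prediction calculation:
ŷ = 24.5177 + 3.4458 × 15.68
ŷ = 78.5478

Reliability:
- Data range: x ∈ [1.34, 9.76]
- Prediction point: x = 15.68 is 5.92 units above the observed range → this is EXTRAPOLATION, not interpolation

Why that matters here:
- The linear relationship may not hold outside the observed range
- The standard error of prediction grows with (x − x̄)², and x = 15.68 is far from x̄ = 4.66
- There are no observations near this x to validate the fitted line there

Report the number if required, but flag clearly that it is an extrapolation.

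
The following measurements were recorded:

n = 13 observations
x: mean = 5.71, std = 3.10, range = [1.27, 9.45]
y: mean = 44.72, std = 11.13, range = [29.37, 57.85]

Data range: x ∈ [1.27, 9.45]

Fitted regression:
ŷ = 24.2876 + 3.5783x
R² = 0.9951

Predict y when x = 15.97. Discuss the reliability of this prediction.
ŷ = 81.4331 (extrapolation — x = 15.97 lies outside [1.27, 9.45], so reliability is low).

Prediction calculation:
ŷ = 24.2876 + 3.5783 × 15.97
ŷ = 81.4331

Reliability:
- Data range: x ∈ [1.27, 9.45]
- Prediction point: x = 15.97 is 6.52 units above the observed range → this is EXTRAPOLATION, not interpolation

Why that matters here:
- Real relationships often flatten, saturate, or turn nonlinear at extremes
- There are no observations near this x to validate the fitted line there

Report the number if required, but flag clearly that it is an extrapolation.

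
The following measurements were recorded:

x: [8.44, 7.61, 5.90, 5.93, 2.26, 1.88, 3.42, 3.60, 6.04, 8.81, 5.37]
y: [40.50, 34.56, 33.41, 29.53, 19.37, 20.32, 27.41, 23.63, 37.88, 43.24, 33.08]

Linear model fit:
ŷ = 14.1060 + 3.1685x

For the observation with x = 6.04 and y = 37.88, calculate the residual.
Residual = 4.6363

The residual is the difference between the actual value and the predicted value:

Residual = y - ŷ

Step 1: Calculate predicted value
ŷ = 14.1060 + 3.1685 × 6.04
ŷ = 33.2437

Step 2: Calculate residual
Residual = 37.88 - 33.2437
Residual = 4.6363

Sign check: y > ŷ, so the point is above the line and the fit underestimates here.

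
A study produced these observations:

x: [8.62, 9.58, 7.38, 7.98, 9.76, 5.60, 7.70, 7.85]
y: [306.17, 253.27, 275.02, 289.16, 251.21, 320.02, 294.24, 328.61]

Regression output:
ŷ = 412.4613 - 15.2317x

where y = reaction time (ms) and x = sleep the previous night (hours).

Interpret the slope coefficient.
On average, reaction time is about 15.2317 ms lower for every extra hour of sleep.

The slope β₁ = -15.2317 gives the rate at which the fitted reaction time changes with sleep.

Interpretation:
- Sleep up by 1 hour → predicted reaction time decreases by 15.2317 ms
- This is a linear approximation: the same per-unit change is assumed across the whole observed x range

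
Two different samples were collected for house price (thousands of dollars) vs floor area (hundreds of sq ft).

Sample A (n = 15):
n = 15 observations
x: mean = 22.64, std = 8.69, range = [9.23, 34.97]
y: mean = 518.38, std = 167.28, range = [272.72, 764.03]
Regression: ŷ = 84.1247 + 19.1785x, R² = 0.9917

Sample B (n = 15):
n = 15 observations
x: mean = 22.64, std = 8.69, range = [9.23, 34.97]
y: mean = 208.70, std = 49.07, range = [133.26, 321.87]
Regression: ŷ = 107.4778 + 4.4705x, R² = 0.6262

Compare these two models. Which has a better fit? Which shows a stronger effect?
Model A has the better fit (R² = 0.9917 vs 0.6262). Model A shows the stronger effect (|β₁| = 19.1785 vs 4.4705).

Model Comparison:

Goodness of fit (R²):
- Model A: R² = 0.9917 → 99.17% of variance in house price explained
- Model B: R² = 0.6262 → 62.62% of variance in house price explained
- 0.9917 > 0.6262 → Model A has the better fit

Which has the larger per-hundred sq ft effect? (|β₁|)
- Model A: β₁ = 19.1785 → predicted house price rises 19.1785 thousand dollars per additional hundred sq ft of floor area
- Model B: β₁ = 4.4705 → predicted house price rises 4.4705 thousand dollars per additional hundred sq ft of floor area
- |19.1785| > |4.4705| → Model A shows the stronger marginal effect

Note: A steeper slope doesn't make a better model if the scatter around the line is large.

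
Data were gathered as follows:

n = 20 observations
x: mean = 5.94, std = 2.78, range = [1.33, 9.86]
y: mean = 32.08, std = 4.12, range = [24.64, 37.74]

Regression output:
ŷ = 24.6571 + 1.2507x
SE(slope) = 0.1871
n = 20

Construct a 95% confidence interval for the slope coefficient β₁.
The 95% CI for β₁ is (0.8576, 1.6438)

Confidence interval for the slope:

The 95% CI for β₁ is: β̂₁ ± t*(α/2, n-2) × SE(β̂₁)

Step 1: Find critical t-value
- Confidence level = 0.95
- Degrees of freedom = n - 2 = 20 - 2 = 18
- t*(α/2, 18) = 2.1009

Step 2: Calculate margin of error
Margin = 2.1009 × 0.1871 = 0.3931

Step 3: Construct interval
CI = 1.2507 ± 0.3931
CI = (0.8576, 1.6438)

Interpretation: each one-unit increase in x is associated with a change in mean y of between 0.8576 and 1.6438, with 95% confidence.
Both endpoints are positive, so the data support a genuinely positive slope at this confidence level.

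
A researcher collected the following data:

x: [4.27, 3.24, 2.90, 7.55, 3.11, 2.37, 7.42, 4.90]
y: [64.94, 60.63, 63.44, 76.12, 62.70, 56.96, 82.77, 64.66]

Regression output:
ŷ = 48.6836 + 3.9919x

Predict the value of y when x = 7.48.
ŷ = 78.5430

To predict y for x = 7.48, substitute into the regression equation:

ŷ = 48.6836 + 3.9919 × 7.48
ŷ = 48.6836 + 29.8594
ŷ = 78.5430

This is the fitted mean response at that x — an individual observation would come with a wider prediction interval.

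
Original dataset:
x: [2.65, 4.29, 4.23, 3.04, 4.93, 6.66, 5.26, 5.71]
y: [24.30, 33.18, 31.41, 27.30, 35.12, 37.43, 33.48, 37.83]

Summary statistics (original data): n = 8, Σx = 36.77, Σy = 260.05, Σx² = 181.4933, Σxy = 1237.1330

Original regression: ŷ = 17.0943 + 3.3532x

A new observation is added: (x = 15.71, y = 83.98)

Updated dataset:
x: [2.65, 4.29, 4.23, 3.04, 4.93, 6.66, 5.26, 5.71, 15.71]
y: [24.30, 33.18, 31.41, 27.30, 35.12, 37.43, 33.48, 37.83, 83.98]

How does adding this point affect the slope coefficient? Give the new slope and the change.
New slope β₁ = 4.5010 versus 3.3532 before: a change of +1.1478 (+34.2%).

The new point has HIGH LEVERAGE: x = 15.71 is far from the original mean x̄ = 36.77/8 ≈ 4.60 (original range [2.65, 6.66]).

Step 1: Update the sums with the new point (n goes from 8 to 9)
Σx  = 36.77 + 15.71 = 52.48
Σy  = 260.05 + 83.98 = 344.03
Σx² = 181.4933 + 15.71² = 181.4933 + 246.8041 = 428.2974
Σxy = 1237.1330 + 15.71×83.98 = 1237.1330 + 1319.3258 = 2556.4588

Step 2: Recompute the slope with b₁ = (nΣxy − ΣxΣy) / (nΣx² − (Σx)²)
Numerator   = 9×2556.4588 − 52.48×344.03 = 23008.1292 − 18054.6944 = 4953.4348
Denominator = 9×428.2974 − 52.48² = 3854.6766 − 2754.1504 = 1100.5262
b₁(new) = 4953.4348 / 1100.5262 = 4.5010

(Same formula on the original sums: (8×1237.1330 − 36.77×260.05) / (8×181.4933 − 36.77²) = 335.0255 / 99.9135 = 3.3532, matching the given fit.)

Step 3: Change in slope
Δβ₁ = 4.5010 − 3.3532 = +1.1478
Relative change = +1.1478 / 3.3532 × 100% = +34.2%
→ the slope increases when the point is added.

A high-leverage point only changes the slope if it is off the original line; here y = 83.98 is above the original trend, so the slope increases.
In practice: check such a point for data-entry or measurement error; investigate whether it comes from the same population as the rest of the sample.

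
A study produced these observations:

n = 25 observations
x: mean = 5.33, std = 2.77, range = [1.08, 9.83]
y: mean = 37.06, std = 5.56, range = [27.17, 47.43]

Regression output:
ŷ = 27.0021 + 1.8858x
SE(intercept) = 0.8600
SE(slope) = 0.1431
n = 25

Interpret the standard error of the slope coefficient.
The slope 1.8858 is pinned down to within about ±0.1431 (one SE) by these data — relative uncertainty 7.6%, i.e. precise.

SE(β̂₁) = s / √Sxx, where s is the residual standard deviation and Sxx = Σ(x − x̄)². It is the yardstick for how far β̂₁ = 1.8858 could plausibly be from the true slope.

Relative precision:
- SE / |β̂₁| = 0.1431 / 1.8858 = 7.6%
- Rule of thumb (under 20%: precise; 20% to under 50%: moderately precise; 50% or more: imprecise) → precise

Link to interval estimation: a confidence interval for β₁ is β̂₁ ± t* × 0.1431, so SE sets the half-width per unit of t*.

What drives SE(β̂₁): wider spread of x values → smaller SE.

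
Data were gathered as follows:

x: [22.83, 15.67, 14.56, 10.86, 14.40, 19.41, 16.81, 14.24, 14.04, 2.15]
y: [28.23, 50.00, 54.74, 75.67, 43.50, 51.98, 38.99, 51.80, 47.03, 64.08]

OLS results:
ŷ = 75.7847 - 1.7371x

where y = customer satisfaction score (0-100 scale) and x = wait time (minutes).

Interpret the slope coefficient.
An increase of one minute in wait time is associated with a 1.7371 points decrease in predicted satisfaction score.

The slope β₁ = -1.7371 gives the rate at which the fitted satisfaction score changes with wait time.

Interpretation:
- Wait time up by 1 minute → predicted satisfaction score decreases by 1.7371 points
- The effect is assumed constant over the observed range of x (linearity)

(β₀ = 75.7847 is the fitted value at x = 0 and is not part of the slope interpretation.)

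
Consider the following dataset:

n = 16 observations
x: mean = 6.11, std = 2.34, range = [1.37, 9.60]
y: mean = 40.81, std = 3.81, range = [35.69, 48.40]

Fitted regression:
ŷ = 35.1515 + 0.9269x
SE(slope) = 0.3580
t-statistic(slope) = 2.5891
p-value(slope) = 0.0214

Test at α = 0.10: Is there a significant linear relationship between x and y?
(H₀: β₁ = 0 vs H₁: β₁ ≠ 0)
Since p-value = 0.0214 < α = 0.10, reject H₀ — the slope is significantly different from 0.

Hypothesis test for the slope coefficient:

H₀: β₁ = 0 (no linear relationship)
H₁: β₁ ≠ 0 (linear relationship exists)

Test statistic: t = β̂₁ / SE(β̂₁) = 0.9269 / 0.3580 = 2.5891

p = 0.0214: how often a slope estimate this far from 0 (in SE units) would arise by chance if β₁ were truly 0.

Decision rule: reject H₀ if p-value < α.
p-value = 0.0214 < α = 0.10 → reject H₀.

There is sufficient evidence at the 10% significance level to conclude that a linear relationship exists between x and y.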